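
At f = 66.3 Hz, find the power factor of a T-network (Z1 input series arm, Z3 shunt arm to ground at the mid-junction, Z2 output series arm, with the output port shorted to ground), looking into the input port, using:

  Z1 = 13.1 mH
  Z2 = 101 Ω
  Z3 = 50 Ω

Step 1 — Angular frequency: ω = 2π·f = 2π·66.3 = 416.6 rad/s.
Step 2 — Component impedances:
  Z1: Z = jωL = j·416.6·0.0131 = 0 + j5.457 Ω
  Z2: Z = R = 101 Ω
  Z3: Z = R = 50 Ω
Step 3 — With the output port shorted to ground, the output series arm Z2 runs from the junction to ground; the shunt arm Z3 also runs from the junction to ground. They appear in parallel: Z3 || Z2 = 33.44 Ω.
Step 4 — Series with input arm Z1: Z_in = Z1 + (Z3 || Z2) = 33.44 + j5.457 Ω = 33.89∠9.3° Ω.
Step 5 — Power factor: PF = cos(φ) = Re(Z)/|Z| = 33.4437/33.886 = 0.9869.
Step 6 — Type: Im(Z) = 5.457 ⇒ lagging (phase φ = 9.3°).

PF = 0.9869 (lagging, φ = 9.3°)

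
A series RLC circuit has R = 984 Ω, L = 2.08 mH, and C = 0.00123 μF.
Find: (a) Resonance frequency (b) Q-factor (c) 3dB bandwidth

Step 1 — Resonance: ω₀ = 1/√(LC) = 1/√(0.00208·1.23e-09) = 6.252e+05 rad/s.
Step 2 — f₀ = ω₀/(2π) = 9.95e+04 Hz.
Step 3 — Series Q: Q = ω₀L/R = 6.252e+05·0.00208/984 = 1.322.
Step 4 — Bandwidth: Δω = ω₀/Q = 4.731e+05 rad/s; BW = Δω/(2π) = 7.529e+04 Hz.

(a) f₀ = 9.95e+04 Hz  (b) Q = 1.322  (c) BW = 7.529e+04 Hz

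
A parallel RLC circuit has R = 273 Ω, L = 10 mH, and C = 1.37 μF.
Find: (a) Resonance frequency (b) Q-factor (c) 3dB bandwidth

Step 1 — Resonance: ω₀ = 1/√(LC) = 1/√(0.01·1.37e-06) = 8544 rad/s.
Step 2 — f₀ = ω₀/(2π) = 1360 Hz.
Step 3 — Parallel Q: Q = R/(ω₀L) = 273/(8544·0.01) = 3.195.
Step 4 — Bandwidth: Δω = ω₀/Q = 2674 rad/s; BW = Δω/(2π) = 425.5 Hz.

(a) f₀ = 1360 Hz  (b) Q = 3.195  (c) BW = 425.5 Hz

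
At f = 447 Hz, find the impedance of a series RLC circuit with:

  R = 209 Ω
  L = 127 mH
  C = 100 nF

Step 1 — Angular frequency: ω = 2π·f = 2π·447 = 2809 rad/s.
Step 2 — Component impedances:
  R: Z = R = 209 Ω
  L: Z = jωL = j·2809·0.127 = 0 + j356.7 Ω
  C: Z = 1/(jωC) = -j/(ω·C) = 0 - j3561 Ω
Step 3 — Series combination: Z_total = R + L + C = 209 - j3204 Ω = 3211∠-86.3° Ω.

Z = 209 - j3204 Ω = 3211∠-86.3° Ω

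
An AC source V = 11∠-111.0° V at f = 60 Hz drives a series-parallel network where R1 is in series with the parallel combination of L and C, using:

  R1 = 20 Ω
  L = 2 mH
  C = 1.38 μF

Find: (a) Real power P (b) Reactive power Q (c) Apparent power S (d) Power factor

Step 1 — Angular frequency: ω = 2π·f = 2π·60 = 377 rad/s.
Step 2 — Component impedances:
  R1: Z = R = 20 Ω
  L: Z = jωL = j·377·0.002 = 0 + j0.754 Ω
  C: Z = 1/(jωC) = -j/(ω·C) = 0 - j1922 Ω
Step 3 — Parallel branch: L || C = 1/(1/L + 1/C) = 0 + j0.7543 Ω.
Step 4 — Series with R1: Z_total = R1 + (L || C) = 20 + j0.7543 Ω = 20.01∠2.2° Ω.
Step 5 — Source phasor: V = 11∠-111.0° V = -3.942 - j10.27 V.
Step 6 — Current: I = V / Z = -0.2162 - j0.5053 A = 0.5496∠-113.2° A.
Step 7 — Complex power: S = V·I* = 6.041 + j0.2278 VA.
Step 8 — Real power: P = Re(S) = 6.041 W.
Step 9 — Reactive power: Q = Im(S) = 0.2278 VAR.
Step 10 — Apparent power: |S| = 6.046 VA.
Step 11 — Power factor: PF = P/|S| = 0.9993 (lagging).

(a) P = 6.041 W  (b) Q = 0.2278 VAR  (c) S = 6.046 VA  (d) PF = 0.9993 (lagging)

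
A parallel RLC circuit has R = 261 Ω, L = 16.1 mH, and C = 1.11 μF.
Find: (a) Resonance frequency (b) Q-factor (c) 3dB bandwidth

Step 1 — Resonance: ω₀ = 1/√(LC) = 1/√(0.0161·1.11e-06) = 7480 rad/s.
Step 2 — f₀ = ω₀/(2π) = 1191 Hz.
Step 3 — Parallel Q: Q = R/(ω₀L) = 261/(7480·0.0161) = 2.167.
Step 4 — Bandwidth: Δω = ω₀/Q = 3452 rad/s; BW = Δω/(2π) = 549.4 Hz.

(a) f₀ = 1191 Hz  (b) Q = 2.167  (c) BW = 549.4 Hz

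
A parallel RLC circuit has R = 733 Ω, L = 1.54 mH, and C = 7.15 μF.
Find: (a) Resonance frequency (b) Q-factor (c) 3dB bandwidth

Step 1 — Resonance: ω₀ = 1/√(LC) = 1/√(0.00154·7.15e-06) = 9530 rad/s.
Step 2 — f₀ = ω₀/(2π) = 1517 Hz.
Step 3 — Parallel Q: Q = R/(ω₀L) = 733/(9530·0.00154) = 49.95.
Step 4 — Bandwidth: Δω = ω₀/Q = 190.8 rad/s; BW = Δω/(2π) = 30.37 Hz.

(a) f₀ = 1517 Hz  (b) Q = 49.95  (c) BW = 30.37 Hz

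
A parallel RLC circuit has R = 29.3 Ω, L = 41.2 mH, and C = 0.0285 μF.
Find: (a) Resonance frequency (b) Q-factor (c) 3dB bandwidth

Step 1 — Resonance: ω₀ = 1/√(LC) = 1/√(0.0412·2.85e-08) = 2.918e+04 rad/s.
Step 2 — f₀ = ω₀/(2π) = 4645 Hz.
Step 3 — Parallel Q: Q = R/(ω₀L) = 29.3/(2.918e+04·0.0412) = 0.02437.
Step 4 — Bandwidth: Δω = ω₀/Q = 1.198e+06 rad/s; BW = Δω/(2π) = 1.906e+05 Hz.

(a) f₀ = 4645 Hz  (b) Q = 0.02437  (c) BW = 1.906e+05 Hz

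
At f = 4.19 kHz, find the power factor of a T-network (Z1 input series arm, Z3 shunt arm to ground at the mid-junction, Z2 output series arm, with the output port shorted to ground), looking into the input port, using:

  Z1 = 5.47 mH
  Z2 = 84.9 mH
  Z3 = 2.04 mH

Step 1 — Angular frequency: ω = 2π·f = 2π·4190 = 2.633e+04 rad/s.
Step 2 — Component impedances:
  Z1: Z = jωL = j·2.633e+04·0.00547 = 0 + j144 Ω
  Z2: Z = jωL = j·2.633e+04·0.0849 = 0 + j2235 Ω
  Z3: Z = jωL = j·2.633e+04·0.00204 = 0 + j53.71 Ω
Step 3 — With the output port shorted to ground, the output series arm Z2 runs from the junction to ground; the shunt arm Z3 also runs from the junction to ground. They appear in parallel: Z3 || Z2 = 0 + j52.45 Ω.
Step 4 — Series with input arm Z1: Z_in = Z1 + (Z3 || Z2) = 0 + j196.5 Ω = 196.5∠90.0° Ω.
Step 5 — Power factor: PF = cos(φ) = Re(Z)/|Z| = 0/196.5 = 0.
Step 6 — Type: Im(Z) = 196.5 ⇒ lagging (phase φ = 90.0°).

PF = 0 (lagging, φ = 90.0°)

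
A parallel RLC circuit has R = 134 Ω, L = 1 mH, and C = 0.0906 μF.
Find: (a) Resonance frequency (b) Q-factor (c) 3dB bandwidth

Step 1 — Resonance: ω₀ = 1/√(LC) = 1/√(0.001·9.06e-08) = 1.051e+05 rad/s.
Step 2 — f₀ = ω₀/(2π) = 1.672e+04 Hz.
Step 3 — Parallel Q: Q = R/(ω₀L) = 134/(1.051e+05·0.001) = 1.275.
Step 4 — Bandwidth: Δω = ω₀/Q = 8.237e+04 rad/s; BW = Δω/(2π) = 1.311e+04 Hz.

(a) f₀ = 1.672e+04 Hz  (b) Q = 1.275  (c) BW = 1.311e+04 Hz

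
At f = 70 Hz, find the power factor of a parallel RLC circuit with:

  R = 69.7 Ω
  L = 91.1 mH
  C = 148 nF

Step 1 — Angular frequency: ω = 2π·f = 2π·70 = 439.8 rad/s.
Step 2 — Component impedances:
  R: Z = R = 69.7 Ω
  L: Z = jωL = j·439.8·0.0911 = 0 + j40.07 Ω
  C: Z = 1/(jωC) = -j/(ω·C) = 0 - j1.536e+04 Ω
Step 3 — Parallel combination: 1/Z_total = 1/R + 1/L + 1/C; Z_total = 17.38 + j30.16 Ω = 34.81∠60.0° Ω.
Step 4 — Power factor: PF = cos(φ) = Re(Z)/|Z| = 17.38/34.805 = 0.4994.
Step 5 — Type: Im(Z) = 30.16 ⇒ lagging (phase φ = 60.0°).

PF = 0.4994 (lagging, φ = 60.0°)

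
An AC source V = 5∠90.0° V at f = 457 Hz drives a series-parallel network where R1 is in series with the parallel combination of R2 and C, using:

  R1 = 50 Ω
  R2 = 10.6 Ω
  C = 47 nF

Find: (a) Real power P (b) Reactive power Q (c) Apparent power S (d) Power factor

Step 1 — Angular frequency: ω = 2π·f = 2π·457 = 2871 rad/s.
Step 2 — Component impedances:
  R1: Z = R = 50 Ω
  R2: Z = R = 10.6 Ω
  C: Z = 1/(jωC) = -j/(ω·C) = 0 - j7410 Ω
Step 3 — Parallel branch: R2 || C = 1/(1/R2 + 1/C) = 10.6 - j0.01516 Ω.
Step 4 — Series with R1: Z_total = R1 + (R2 || C) = 60.6 - j0.01516 Ω = 60.6∠-0.0° Ω.
Step 5 — Source phasor: V = 5∠90.0° V = 0 + j5 V.
Step 6 — Current: I = V / Z = -2.065e-05 + j0.08251 A = 0.08251∠90.0° A.
Step 7 — Complex power: S = V·I* = 0.4125 - j0.0001032 VA.
Step 8 — Real power: P = Re(S) = 0.4125 W.
Step 9 — Reactive power: Q = Im(S) = -0.0001032 VAR.
Step 10 — Apparent power: |S| = 0.4125 VA.
Step 11 — Power factor: PF = P/|S| = 1 (leading).

(a) P = 0.4125 W  (b) Q = -0.0001032 VAR  (c) S = 0.4125 VA  (d) PF = 1 (leading)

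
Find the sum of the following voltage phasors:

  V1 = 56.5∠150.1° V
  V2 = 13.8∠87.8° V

Step 1 — Convert each phasor to rectangular form:
  V1 = 56.5·(cos(150.1°) + j·sin(150.1°)) = -48.98 + j28.16 V
  V2 = 13.8·(cos(87.8°) + j·sin(87.8°)) = 0.5298 + j13.79 V
Step 2 — Sum components: V_total = -48.45 + j41.95 V.
Step 3 — Convert to polar: |V_total| = 64.09 V, ∠V_total = 139.1°.

V_total = 64.09∠139.1° V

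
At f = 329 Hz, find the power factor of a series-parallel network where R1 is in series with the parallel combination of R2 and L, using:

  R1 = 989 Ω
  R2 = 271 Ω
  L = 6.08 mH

Step 1 — Angular frequency: ω = 2π·f = 2π·329 = 2067 rad/s.
Step 2 — Component impedances:
  R1: Z = R = 989 Ω
  R2: Z = R = 271 Ω
  L: Z = jωL = j·2067·0.00608 = 0 + j12.57 Ω
Step 3 — Parallel branch: R2 || L = 1/(1/R2 + 1/L) = 0.5816 + j12.54 Ω.
Step 4 — Series with R1: Z_total = R1 + (R2 || L) = 989.6 + j12.54 Ω = 989.7∠0.7° Ω.
Step 5 — Power factor: PF = cos(φ) = Re(Z)/|Z| = 989.6/989.7 = 0.9999.
Step 6 — Type: Im(Z) = 12.54 ⇒ lagging (phase φ = 0.7°).

PF = 0.9999 (lagging, φ = 0.7°)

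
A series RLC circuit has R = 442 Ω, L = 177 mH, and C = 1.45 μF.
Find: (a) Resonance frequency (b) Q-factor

Step 1 — Resonance condition Im(Z)=0 gives ω₀ = 1/√(LC).
Step 2 — ω₀ = 1/√(0.177·1.45e-06) = 1974 rad/s.
Step 3 — f₀ = ω₀/(2π) = 314.2 Hz.
Step 4 — Series Q: Q = ω₀L/R = 1974·0.177/442 = 0.7905.

(a) f₀ = 314.2 Hz  (b) Q = 0.7905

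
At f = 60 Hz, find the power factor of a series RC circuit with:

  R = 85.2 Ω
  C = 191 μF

Step 1 — Angular frequency: ω = 2π·f = 2π·60 = 377 rad/s.
Step 2 — Component impedances:
  R: Z = R = 85.2 Ω
  C: Z = 1/(jωC) = -j/(ω·C) = 0 - j13.89 Ω
Step 3 — Series combination: Z_total = R + C = 85.2 - j13.89 Ω = 86.32∠-9.3° Ω.
Step 4 — Power factor: PF = cos(φ) = Re(Z)/|Z| = 85.2/86.32 = 0.987.
Step 5 — Type: Im(Z) = -13.89 ⇒ leading (phase φ = -9.3°).

PF = 0.987 (leading, φ = -9.3°)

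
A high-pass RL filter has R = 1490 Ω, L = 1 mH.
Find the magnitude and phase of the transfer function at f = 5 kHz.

Step 1 — Angular frequency: ω = 2π·5000 = 3.142e+04 rad/s.
Step 2 — Transfer function: H(jω) = jωL/(R + jωL).
Step 3 — Numerator jωL = j·31.42; denominator R + jωL = 1490 + j31.42.
Step 4 — H = 0.0004444 + j0.02108.
Step 5 — Magnitude: |H| = 0.02108 (-33.5 dB); phase: φ = 88.8°.

|H| = 0.02108 (-33.5 dB), φ = 88.8°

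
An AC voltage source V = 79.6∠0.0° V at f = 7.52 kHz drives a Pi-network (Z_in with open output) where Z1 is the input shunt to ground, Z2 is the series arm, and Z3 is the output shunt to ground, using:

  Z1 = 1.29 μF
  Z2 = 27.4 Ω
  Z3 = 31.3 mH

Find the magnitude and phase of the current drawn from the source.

Step 1 — Angular frequency: ω = 2π·f = 2π·7520 = 4.725e+04 rad/s.
Step 2 — Component impedances:
  Z1: Z = 1/(jωC) = -j/(ω·C) = 0 - j16.41 Ω
  Z2: Z = R = 27.4 Ω
  Z3: Z = jωL = j·4.725e+04·0.0313 = 0 + j1479 Ω
Step 3 — With open output, the series arm Z2 and the output shunt Z3 appear in series to ground: Z2 + Z3 = 27.4 + j1479 Ω.
Step 4 — Parallel with input shunt Z1: Z_in = Z1 || (Z2 + Z3) = 0.003447 - j16.59 Ω = 16.59∠-90.0° Ω.
Step 5 — Source phasor: V = 79.6∠0.0° V = 79.6 V.
Step 6 — Ohm's law: I = V / Z_total = (79.6) / (0.003447 - j16.59) = 0.0009969 + j4.798 A.
Step 7 — Convert to polar: |I| = 4.798 A, ∠I = 90.0°.

I = 4.798∠90.0° A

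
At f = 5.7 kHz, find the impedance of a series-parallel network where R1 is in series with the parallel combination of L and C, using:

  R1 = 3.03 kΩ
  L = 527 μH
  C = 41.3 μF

Step 1 — Angular frequency: ω = 2π·f = 2π·5700 = 3.581e+04 rad/s.
Step 2 — Component impedances:
  R1: Z = R = 3030 Ω
  L: Z = jωL = j·3.581e+04·0.000527 = 0 + j18.87 Ω
  C: Z = 1/(jωC) = -j/(ω·C) = 0 - j0.6761 Ω
Step 3 — Parallel branch: L || C = 1/(1/L + 1/C) = 0 - j0.7012 Ω.
Step 4 — Series with R1: Z_total = R1 + (L || C) = 3030 - j0.7012 Ω = 3030∠-0.0° Ω.

Z = 3030 - j0.7012 Ω = 3030∠-0.0° Ω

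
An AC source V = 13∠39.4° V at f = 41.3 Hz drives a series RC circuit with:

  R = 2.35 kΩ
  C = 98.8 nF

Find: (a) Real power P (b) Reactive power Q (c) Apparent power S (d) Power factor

Step 1 — Angular frequency: ω = 2π·f = 2π·41.3 = 259.5 rad/s.
Step 2 — Component impedances:
  R: Z = R = 2350 Ω
  C: Z = 1/(jωC) = -j/(ω·C) = 0 - j3.9e+04 Ω
Step 3 — Series combination: Z_total = R + C = 2350 - j3.9e+04 Ω = 3.908e+04∠-86.6° Ω.
Step 4 — Source phasor: V = 13∠39.4° V = 10.05 + j8.251 V.
Step 5 — Current: I = V / Z = -0.0001953 + j0.0002693 A = 0.0003327∠126.0° A.
Step 6 — Complex power: S = V·I* = 0.0002601 - j0.004317 VA.
Step 7 — Real power: P = Re(S) = 0.0002601 W.
Step 8 — Reactive power: Q = Im(S) = -0.004317 VAR.
Step 9 — Apparent power: |S| = 0.004325 VA.
Step 10 — Power factor: PF = P/|S| = 0.06014 (leading).

(a) P = 0.0002601 W  (b) Q = -0.004317 VAR  (c) S = 0.004325 VA  (d) PF = 0.06014 (leading)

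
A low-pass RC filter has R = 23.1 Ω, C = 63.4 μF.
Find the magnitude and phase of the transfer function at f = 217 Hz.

Step 1 — Angular frequency: ω = 2π·217 = 1363 rad/s.
Step 2 — Transfer function: H(jω) = 1/(1 + jωRC).
Step 3 — Denominator: 1 + jωRC = 1 + j·1363·23.1·6.34e-05 = 1 + j1.997.
Step 4 — H = 0.2005 - j0.4004.
Step 5 — Magnitude: |H| = 0.4478 (-7.0 dB); phase: φ = -63.4°.

|H| = 0.4478 (-7.0 dB), φ = -63.4°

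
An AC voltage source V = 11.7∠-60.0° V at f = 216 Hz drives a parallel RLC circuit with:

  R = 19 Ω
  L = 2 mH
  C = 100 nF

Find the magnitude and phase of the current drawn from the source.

Step 1 — Angular frequency: ω = 2π·f = 2π·216 = 1357 rad/s.
Step 2 — Component impedances:
  R: Z = R = 19 Ω
  L: Z = jωL = j·1357·0.002 = 0 + j2.714 Ω
  C: Z = 1/(jωC) = -j/(ω·C) = 0 - j7368 Ω
Step 3 — Parallel combination: 1/Z_total = 1/R + 1/L + 1/C; Z_total = 0.3803 + j2.661 Ω = 2.688∠81.9° Ω.
Step 4 — Source phasor: V = 11.7∠-60.0° V = 5.85 - j10.13 V.
Step 5 — Ohm's law: I = V / Z_total = (5.85 - j10.13) / (0.3803 + j2.661) = -3.424 - j2.688 A.
Step 6 — Convert to polar: |I| = 4.353 A, ∠I = -141.9°.

I = 4.353∠-141.9° A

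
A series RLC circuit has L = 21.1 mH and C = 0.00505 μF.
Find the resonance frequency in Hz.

Step 1 — Resonance condition Im(Z)=0 gives ω₀ = 1/√(LC).
Step 2 — ω₀ = 1/√(0.0211·5.05e-09) = 9.688e+04 rad/s.
Step 3 — f₀ = ω₀/(2π) = 1.542e+04 Hz.

f₀ = 1.542e+04 Hz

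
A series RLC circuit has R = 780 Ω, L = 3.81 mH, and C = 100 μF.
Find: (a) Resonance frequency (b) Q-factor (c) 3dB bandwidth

Step 1 — Resonance: ω₀ = 1/√(LC) = 1/√(0.00381·0.0001) = 1620 rad/s.
Step 2 — f₀ = ω₀/(2π) = 257.8 Hz.
Step 3 — Series Q: Q = ω₀L/R = 1620·0.00381/780 = 0.007913.
Step 4 — Bandwidth: Δω = ω₀/Q = 2.047e+05 rad/s; BW = Δω/(2π) = 3.258e+04 Hz.

(a) f₀ = 257.8 Hz  (b) Q = 0.007913  (c) BW = 3.258e+04 Hz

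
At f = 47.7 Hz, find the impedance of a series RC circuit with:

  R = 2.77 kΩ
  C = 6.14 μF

Step 1 — Angular frequency: ω = 2π·f = 2π·47.7 = 299.7 rad/s.
Step 2 — Component impedances:
  R: Z = R = 2770 Ω
  C: Z = 1/(jωC) = -j/(ω·C) = 0 - j543.4 Ω
Step 3 — Series combination: Z_total = R + C = 2770 - j543.4 Ω = 2823∠-11.1° Ω.

Z = 2770 - j543.4 Ω = 2823∠-11.1° Ω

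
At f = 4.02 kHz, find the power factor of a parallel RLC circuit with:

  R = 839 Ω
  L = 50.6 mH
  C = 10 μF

Step 1 — Angular frequency: ω = 2π·f = 2π·4020 = 2.526e+04 rad/s.
Step 2 — Component impedances:
  R: Z = R = 839 Ω
  L: Z = jωL = j·2.526e+04·0.0506 = 0 + j1278 Ω
  C: Z = 1/(jωC) = -j/(ω·C) = 0 - j3.959 Ω
Step 3 — Parallel combination: 1/Z_total = 1/R + 1/L + 1/C; Z_total = 0.0188 - j3.971 Ω = 3.971∠-89.7° Ω.
Step 4 — Power factor: PF = cos(φ) = Re(Z)/|Z| = 0.018798/3.9713 = 0.004733.
Step 5 — Type: Im(Z) = -3.971 ⇒ leading (phase φ = -89.7°).

PF = 0.004733 (leading, φ = -89.7°)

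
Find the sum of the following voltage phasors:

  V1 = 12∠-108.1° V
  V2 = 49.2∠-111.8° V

Step 1 — Convert each phasor to rectangular form:
  V1 = 12·(cos(-108.1°) + j·sin(-108.1°)) = -3.728 - j11.41 V
  V2 = 49.2·(cos(-111.8°) + j·sin(-111.8°)) = -18.27 - j45.68 V
Step 2 — Sum components: V_total = -22 - j57.09 V.
Step 3 — Convert to polar: |V_total| = 61.18 V, ∠V_total = -111.1°.

V_total = 61.18∠-111.1° V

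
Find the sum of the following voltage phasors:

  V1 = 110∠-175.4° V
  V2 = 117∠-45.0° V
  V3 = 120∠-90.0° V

Step 1 — Convert each phasor to rectangular form:
  V1 = 110·(cos(-175.4°) + j·sin(-175.4°)) = -109.6 - j8.822 V
  V2 = 117·(cos(-45.0°) + j·sin(-45.0°)) = 82.73 - j82.73 V
  V3 = 120·(cos(-90.0°) + j·sin(-90.0°)) = 0 - j120 V
Step 2 — Sum components: V_total = -26.91 - j211.6 V.
Step 3 — Convert to polar: |V_total| = 213.3 V, ∠V_total = -97.3°.

V_total = 213.3∠-97.3° V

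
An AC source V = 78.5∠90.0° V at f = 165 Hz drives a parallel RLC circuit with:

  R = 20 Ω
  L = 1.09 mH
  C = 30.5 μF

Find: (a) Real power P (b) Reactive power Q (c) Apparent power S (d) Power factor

Step 1 — Angular frequency: ω = 2π·f = 2π·165 = 1037 rad/s.
Step 2 — Component impedances:
  R: Z = R = 20 Ω
  L: Z = jωL = j·1037·0.00109 = 0 + j1.13 Ω
  C: Z = 1/(jωC) = -j/(ω·C) = 0 - j31.63 Ω
Step 3 — Parallel combination: 1/Z_total = 1/R + 1/L + 1/C; Z_total = 0.06843 + j1.168 Ω = 1.17∠86.6° Ω.
Step 4 — Source phasor: V = 78.5∠90.0° V = 0 + j78.5 V.
Step 5 — Current: I = V / Z = 66.98 + j3.925 A = 67.1∠3.4° A.
Step 6 — Complex power: S = V·I* = 308.1 + j5258 VA.
Step 7 — Real power: P = Re(S) = 308.1 W.
Step 8 — Reactive power: Q = Im(S) = 5258 VAR.
Step 9 — Apparent power: |S| = 5267 VA.
Step 10 — Power factor: PF = P/|S| = 0.05849 (lagging).

(a) P = 308.1 W  (b) Q = 5258 VAR  (c) S = 5267 VA  (d) PF = 0.05849 (lagging)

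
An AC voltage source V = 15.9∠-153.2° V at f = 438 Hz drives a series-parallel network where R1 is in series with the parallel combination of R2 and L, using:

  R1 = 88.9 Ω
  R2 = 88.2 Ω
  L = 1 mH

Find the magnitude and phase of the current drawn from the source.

Step 1 — Angular frequency: ω = 2π·f = 2π·438 = 2752 rad/s.
Step 2 — Component impedances:
  R1: Z = R = 88.9 Ω
  R2: Z = R = 88.2 Ω
  L: Z = jωL = j·2752·0.001 = 0 + j2.752 Ω
Step 3 — Parallel branch: R2 || L = 1/(1/R2 + 1/L) = 0.08579 + j2.749 Ω.
Step 4 — Series with R1: Z_total = R1 + (R2 || L) = 88.99 + j2.749 Ω = 89.03∠1.8° Ω.
Step 5 — Source phasor: V = 15.9∠-153.2° V = -14.19 - j7.169 V.
Step 6 — Ohm's law: I = V / Z_total = (-14.19 - j7.169) / (88.99 + j2.749) = -0.1618 - j0.07556 A.
Step 7 — Convert to polar: |I| = 0.1786 A, ∠I = -155.0°.

I = 0.1786∠-155.0° A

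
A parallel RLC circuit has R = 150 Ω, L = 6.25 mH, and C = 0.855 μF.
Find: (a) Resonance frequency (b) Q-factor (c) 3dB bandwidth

Step 1 — Resonance: ω₀ = 1/√(LC) = 1/√(0.00625·8.55e-07) = 1.368e+04 rad/s.
Step 2 — f₀ = ω₀/(2π) = 2177 Hz.
Step 3 — Parallel Q: Q = R/(ω₀L) = 150/(1.368e+04·0.00625) = 1.754.
Step 4 — Bandwidth: Δω = ω₀/Q = 7797 rad/s; BW = Δω/(2π) = 1241 Hz.

(a) f₀ = 2177 Hz  (b) Q = 1.754  (c) BW = 1241 Hz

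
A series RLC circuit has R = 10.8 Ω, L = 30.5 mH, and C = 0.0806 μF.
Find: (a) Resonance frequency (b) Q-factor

Step 1 — Resonance condition Im(Z)=0 gives ω₀ = 1/√(LC).
Step 2 — ω₀ = 1/√(0.0305·8.06e-08) = 2.017e+04 rad/s.
Step 3 — f₀ = ω₀/(2π) = 3210 Hz.
Step 4 — Series Q: Q = ω₀L/R = 2.017e+04·0.0305/10.8 = 56.96.

(a) f₀ = 3210 Hz  (b) Q = 56.96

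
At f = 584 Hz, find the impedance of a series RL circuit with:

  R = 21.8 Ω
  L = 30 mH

Step 1 — Angular frequency: ω = 2π·f = 2π·584 = 3669 rad/s.
Step 2 — Component impedances:
  R: Z = R = 21.8 Ω
  L: Z = jωL = j·3669·0.03 = 0 + j110.1 Ω
Step 3 — Series combination: Z_total = R + L = 21.8 + j110.1 Ω = 112.2∠78.8° Ω.

Z = 21.8 + j110.1 Ω = 112.2∠78.8° Ω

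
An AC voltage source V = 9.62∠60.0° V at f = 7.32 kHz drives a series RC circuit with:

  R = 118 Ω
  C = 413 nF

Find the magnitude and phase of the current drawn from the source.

Step 1 — Angular frequency: ω = 2π·f = 2π·7320 = 4.599e+04 rad/s.
Step 2 — Component impedances:
  R: Z = R = 118 Ω
  C: Z = 1/(jωC) = -j/(ω·C) = 0 - j52.65 Ω
Step 3 — Series combination: Z_total = R + C = 118 - j52.65 Ω = 129.2∠-24.0° Ω.
Step 4 — Source phasor: V = 9.62∠60.0° V = 4.81 + j8.331 V.
Step 5 — Ohm's law: I = V / Z_total = (4.81 + j8.331) / (118 - j52.65) = 0.007726 + j0.07405 A.
Step 6 — Convert to polar: |I| = 0.07445 A, ∠I = 84.0°.

I = 0.07445∠84.0° A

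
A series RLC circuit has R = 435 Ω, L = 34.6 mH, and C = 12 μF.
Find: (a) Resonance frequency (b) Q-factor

Step 1 — Resonance condition Im(Z)=0 gives ω₀ = 1/√(LC).
Step 2 — ω₀ = 1/√(0.0346·1.2e-05) = 1552 rad/s.
Step 3 — f₀ = ω₀/(2π) = 247 Hz.
Step 4 — Series Q: Q = ω₀L/R = 1552·0.0346/435 = 0.1234.

(a) f₀ = 247 Hz  (b) Q = 0.1234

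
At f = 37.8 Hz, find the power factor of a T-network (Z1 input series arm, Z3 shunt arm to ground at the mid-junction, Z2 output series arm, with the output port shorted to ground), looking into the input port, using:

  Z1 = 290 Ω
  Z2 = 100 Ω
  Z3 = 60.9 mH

Step 1 — Angular frequency: ω = 2π·f = 2π·37.8 = 237.5 rad/s.
Step 2 — Component impedances:
  Z1: Z = R = 290 Ω
  Z2: Z = R = 100 Ω
  Z3: Z = jωL = j·237.5·0.0609 = 0 + j14.46 Ω
Step 3 — With the output port shorted to ground, the output series arm Z2 runs from the junction to ground; the shunt arm Z3 also runs from the junction to ground. They appear in parallel: Z3 || Z2 = 2.049 + j14.17 Ω.
Step 4 — Series with input arm Z1: Z_in = Z1 + (Z3 || Z2) = 292 + j14.17 Ω = 292.4∠2.8° Ω.
Step 5 — Power factor: PF = cos(φ) = Re(Z)/|Z| = 292.05/292.39 = 0.9988.
Step 6 — Type: Im(Z) = 14.17 ⇒ lagging (phase φ = 2.8°).

PF = 0.9988 (lagging, φ = 2.8°)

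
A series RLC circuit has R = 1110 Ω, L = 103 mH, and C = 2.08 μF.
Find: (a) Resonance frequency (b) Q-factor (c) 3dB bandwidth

Step 1 — Resonance: ω₀ = 1/√(LC) = 1/√(0.103·2.08e-06) = 2160 rad/s.
Step 2 — f₀ = ω₀/(2π) = 343.9 Hz.
Step 3 — Series Q: Q = ω₀L/R = 2160·0.103/1110 = 0.2005.
Step 4 — Bandwidth: Δω = ω₀/Q = 1.078e+04 rad/s; BW = Δω/(2π) = 1715 Hz.

(a) f₀ = 343.9 Hz  (b) Q = 0.2005  (c) BW = 1715 Hz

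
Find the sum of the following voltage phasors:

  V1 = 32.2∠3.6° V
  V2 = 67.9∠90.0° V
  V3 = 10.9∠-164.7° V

Step 1 — Convert each phasor to rectangular form:
  V1 = 32.2·(cos(3.6°) + j·sin(3.6°)) = 32.14 + j2.022 V
  V2 = 67.9·(cos(90.0°) + j·sin(90.0°)) = 0 + j67.9 V
  V3 = 10.9·(cos(-164.7°) + j·sin(-164.7°)) = -10.51 - j2.876 V
Step 2 — Sum components: V_total = 21.62 + j67.05 V.
Step 3 — Convert to polar: |V_total| = 70.45 V, ∠V_total = 72.1°.

V_total = 70.45∠72.1° V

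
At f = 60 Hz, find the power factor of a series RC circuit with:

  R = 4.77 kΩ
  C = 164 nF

Step 1 — Angular frequency: ω = 2π·f = 2π·60 = 377 rad/s.
Step 2 — Component impedances:
  R: Z = R = 4770 Ω
  C: Z = 1/(jωC) = -j/(ω·C) = 0 - j1.617e+04 Ω
Step 3 — Series combination: Z_total = R + C = 4770 - j1.617e+04 Ω = 1.686e+04∠-73.6° Ω.
Step 4 — Power factor: PF = cos(φ) = Re(Z)/|Z| = 4770/1.686e+04 = 0.2829.
Step 5 — Type: Im(Z) = -1.617e+04 ⇒ leading (phase φ = -73.6°).

PF = 0.2829 (leading, φ = -73.6°)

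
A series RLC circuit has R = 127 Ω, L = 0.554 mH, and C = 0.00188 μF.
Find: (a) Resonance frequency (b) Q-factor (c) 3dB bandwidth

Step 1 — Resonance condition Im(Z)=0 gives ω₀ = 1/√(LC).
Step 2 — ω₀ = 1/√(0.000554·1.88e-09) = 9.799e+05 rad/s.
Step 3 — f₀ = ω₀/(2π) = 1.56e+05 Hz.
Step 4 — Series Q: Q = ω₀L/R = 9.799e+05·0.000554/127 = 4.274.
Step 5 — 3dB bandwidth: Δω = ω₀/Q = 2.292e+05 rad/s; BW = Δω/(2π) = 3.648e+04 Hz.

(a) f₀ = 1.56e+05 Hz  (b) Q = 4.274  (c) BW = 3.648e+04 Hz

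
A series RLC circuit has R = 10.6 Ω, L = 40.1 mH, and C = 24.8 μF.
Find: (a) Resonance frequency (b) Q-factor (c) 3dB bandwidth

Step 1 — Resonance: ω₀ = 1/√(LC) = 1/√(0.0401·2.48e-05) = 1003 rad/s.
Step 2 — f₀ = ω₀/(2π) = 159.6 Hz.
Step 3 — Series Q: Q = ω₀L/R = 1003·0.0401/10.6 = 3.794.
Step 4 — Bandwidth: Δω = ω₀/Q = 264.3 rad/s; BW = Δω/(2π) = 42.07 Hz.

(a) f₀ = 159.6 Hz  (b) Q = 3.794  (c) BW = 42.07 Hz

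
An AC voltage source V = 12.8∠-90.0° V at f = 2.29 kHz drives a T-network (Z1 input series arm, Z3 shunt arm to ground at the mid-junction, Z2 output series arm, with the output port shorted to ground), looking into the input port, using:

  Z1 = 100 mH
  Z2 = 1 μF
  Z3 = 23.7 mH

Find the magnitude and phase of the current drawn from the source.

Step 1 — Angular frequency: ω = 2π·f = 2π·2290 = 1.439e+04 rad/s.
Step 2 — Component impedances:
  Z1: Z = jωL = j·1.439e+04·0.1 = 0 + j1439 Ω
  Z2: Z = 1/(jωC) = -j/(ω·C) = 0 - j69.5 Ω
  Z3: Z = jωL = j·1.439e+04·0.0237 = 0 + j341 Ω
Step 3 — With the output port shorted to ground, the output series arm Z2 runs from the junction to ground; the shunt arm Z3 also runs from the junction to ground. They appear in parallel: Z3 || Z2 = 0 - j87.29 Ω.
Step 4 — Series with input arm Z1: Z_in = Z1 + (Z3 || Z2) = 0 + j1352 Ω = 1352∠90.0° Ω.
Step 5 — Source phasor: V = 12.8∠-90.0° V = 0 - j12.8 V.
Step 6 — Ohm's law: I = V / Z_total = (0 - j12.8) / (0 + j1352) = -0.009471 A.
Step 7 — Convert to polar: |I| = 0.009471 A, ∠I = -180.0°.

I = 0.009471∠-180.0° A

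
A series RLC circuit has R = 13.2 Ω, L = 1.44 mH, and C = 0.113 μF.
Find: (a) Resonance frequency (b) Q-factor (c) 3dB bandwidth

Step 1 — Resonance condition Im(Z)=0 gives ω₀ = 1/√(LC).
Step 2 — ω₀ = 1/√(0.00144·1.13e-07) = 7.839e+04 rad/s.
Step 3 — f₀ = ω₀/(2π) = 1.248e+04 Hz.
Step 4 — Series Q: Q = ω₀L/R = 7.839e+04·0.00144/13.2 = 8.552.
Step 5 — 3dB bandwidth: Δω = ω₀/Q = 9167 rad/s; BW = Δω/(2π) = 1459 Hz.

(a) f₀ = 1.248e+04 Hz  (b) Q = 8.552  (c) BW = 1459 Hz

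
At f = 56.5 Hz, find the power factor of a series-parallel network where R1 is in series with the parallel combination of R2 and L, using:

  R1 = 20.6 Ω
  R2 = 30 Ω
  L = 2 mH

Step 1 — Angular frequency: ω = 2π·f = 2π·56.5 = 355 rad/s.
Step 2 — Component impedances:
  R1: Z = R = 20.6 Ω
  R2: Z = R = 30 Ω
  L: Z = jωL = j·355·0.002 = 0 + j0.71 Ω
Step 3 — Parallel branch: R2 || L = 1/(1/R2 + 1/L) = 0.01679 + j0.7096 Ω.
Step 4 — Series with R1: Z_total = R1 + (R2 || L) = 20.62 + j0.7096 Ω = 20.63∠2.0° Ω.
Step 5 — Power factor: PF = cos(φ) = Re(Z)/|Z| = 20.617/20.629 = 0.9994.
Step 6 — Type: Im(Z) = 0.7096 ⇒ lagging (phase φ = 2.0°).

PF = 0.9994 (lagging, φ = 2.0°)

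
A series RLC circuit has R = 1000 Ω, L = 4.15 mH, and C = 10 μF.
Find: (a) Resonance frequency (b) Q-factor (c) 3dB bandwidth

Step 1 — Resonance: ω₀ = 1/√(LC) = 1/√(0.00415·1e-05) = 4909 rad/s.
Step 2 — f₀ = ω₀/(2π) = 781.3 Hz.
Step 3 — Series Q: Q = ω₀L/R = 4909·0.00415/1000 = 0.02037.
Step 4 — Bandwidth: Δω = ω₀/Q = 2.41e+05 rad/s; BW = Δω/(2π) = 3.835e+04 Hz.

(a) f₀ = 781.3 Hz  (b) Q = 0.02037  (c) BW = 3.835e+04 Hz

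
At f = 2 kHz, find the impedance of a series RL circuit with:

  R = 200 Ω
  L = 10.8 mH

Step 1 — Angular frequency: ω = 2π·f = 2π·2000 = 1.257e+04 rad/s.
Step 2 — Component impedances:
  R: Z = R = 200 Ω
  L: Z = jωL = j·1.257e+04·0.0108 = 0 + j135.7 Ω
Step 3 — Series combination: Z_total = R + L = 200 + j135.7 Ω = 241.7∠34.2° Ω.

Z = 200 + j135.7 Ω = 241.7∠34.2° Ω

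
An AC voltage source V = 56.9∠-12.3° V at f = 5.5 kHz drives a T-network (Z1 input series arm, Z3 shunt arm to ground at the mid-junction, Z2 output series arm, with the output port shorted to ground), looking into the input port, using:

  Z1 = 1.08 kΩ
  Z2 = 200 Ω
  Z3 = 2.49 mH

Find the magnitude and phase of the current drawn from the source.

Step 1 — Angular frequency: ω = 2π·f = 2π·5500 = 3.456e+04 rad/s.
Step 2 — Component impedances:
  Z1: Z = R = 1080 Ω
  Z2: Z = R = 200 Ω
  Z3: Z = jωL = j·3.456e+04·0.00249 = 0 + j86.05 Ω
Step 3 — With the output port shorted to ground, the output series arm Z2 runs from the junction to ground; the shunt arm Z3 also runs from the junction to ground. They appear in parallel: Z3 || Z2 = 31.24 + j72.61 Ω.
Step 4 — Series with input arm Z1: Z_in = Z1 + (Z3 || Z2) = 1111 + j72.61 Ω = 1114∠3.7° Ω.
Step 5 — Source phasor: V = 56.9∠-12.3° V = 55.59 - j12.12 V.
Step 6 — Ohm's law: I = V / Z_total = (55.59 - j12.12) / (1111 + j72.61) = 0.04911 - j0.01412 A.
Step 7 — Convert to polar: |I| = 0.0511 A, ∠I = -16.0°.

I = 0.0511∠-16.0° A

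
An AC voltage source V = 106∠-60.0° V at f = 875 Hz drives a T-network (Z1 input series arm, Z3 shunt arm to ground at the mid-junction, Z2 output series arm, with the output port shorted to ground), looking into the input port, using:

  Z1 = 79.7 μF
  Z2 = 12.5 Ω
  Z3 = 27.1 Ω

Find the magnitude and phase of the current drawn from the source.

Step 1 — Angular frequency: ω = 2π·f = 2π·875 = 5498 rad/s.
Step 2 — Component impedances:
  Z1: Z = 1/(jωC) = -j/(ω·C) = 0 - j2.282 Ω
  Z2: Z = R = 12.5 Ω
  Z3: Z = R = 27.1 Ω
Step 3 — With the output port shorted to ground, the output series arm Z2 runs from the junction to ground; the shunt arm Z3 also runs from the junction to ground. They appear in parallel: Z3 || Z2 = 8.554 Ω.
Step 4 — Series with input arm Z1: Z_in = Z1 + (Z3 || Z2) = 8.554 - j2.282 Ω = 8.853∠-14.9° Ω.
Step 5 — Source phasor: V = 106∠-60.0° V = 53 - j91.8 V.
Step 6 — Ohm's law: I = V / Z_total = (53 - j91.8) / (8.554 - j2.282) = 8.457 - j8.475 A.
Step 7 — Convert to polar: |I| = 11.97 A, ∠I = -45.1°.

I = 11.97∠-45.1° A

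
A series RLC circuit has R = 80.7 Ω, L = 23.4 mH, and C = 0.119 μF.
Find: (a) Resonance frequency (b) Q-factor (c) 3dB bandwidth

Step 1 — Resonance: ω₀ = 1/√(LC) = 1/√(0.0234·1.19e-07) = 1.895e+04 rad/s.
Step 2 — f₀ = ω₀/(2π) = 3016 Hz.
Step 3 — Series Q: Q = ω₀L/R = 1.895e+04·0.0234/80.7 = 5.495.
Step 4 — Bandwidth: Δω = ω₀/Q = 3449 rad/s; BW = Δω/(2π) = 548.9 Hz.

(a) f₀ = 3016 Hz  (b) Q = 5.495  (c) BW = 548.9 Hz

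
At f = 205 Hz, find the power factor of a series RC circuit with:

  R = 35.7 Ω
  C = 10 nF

Step 1 — Angular frequency: ω = 2π·f = 2π·205 = 1288 rad/s.
Step 2 — Component impedances:
  R: Z = R = 35.7 Ω
  C: Z = 1/(jωC) = -j/(ω·C) = 0 - j7.764e+04 Ω
Step 3 — Series combination: Z_total = R + C = 35.7 - j7.764e+04 Ω = 7.764e+04∠-90.0° Ω.
Step 4 — Power factor: PF = cos(φ) = Re(Z)/|Z| = 35.7/7.764e+04 = 0.0004598.
Step 5 — Type: Im(Z) = -7.764e+04 ⇒ leading (phase φ = -90.0°).

PF = 0.0004598 (leading, φ = -90.0°)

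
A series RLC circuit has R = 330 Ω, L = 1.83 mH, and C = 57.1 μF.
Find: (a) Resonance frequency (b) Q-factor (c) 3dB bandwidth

Step 1 — Resonance: ω₀ = 1/√(LC) = 1/√(0.00183·5.71e-05) = 3094 rad/s.
Step 2 — f₀ = ω₀/(2π) = 492.4 Hz.
Step 3 — Series Q: Q = ω₀L/R = 3094·0.00183/330 = 0.01716.
Step 4 — Bandwidth: Δω = ω₀/Q = 1.803e+05 rad/s; BW = Δω/(2π) = 2.87e+04 Hz.

(a) f₀ = 492.4 Hz  (b) Q = 0.01716  (c) BW = 2.87e+04 Hz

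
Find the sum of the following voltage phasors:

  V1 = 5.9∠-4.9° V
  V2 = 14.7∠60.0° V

Step 1 — Convert each phasor to rectangular form:
  V1 = 5.9·(cos(-4.9°) + j·sin(-4.9°)) = 5.878 - j0.504 V
  V2 = 14.7·(cos(60.0°) + j·sin(60.0°)) = 7.35 + j12.73 V
Step 2 — Sum components: V_total = 13.23 + j12.23 V.
Step 3 — Convert to polar: |V_total| = 18.01 V, ∠V_total = 42.7°.

V_total = 18.01∠42.7° V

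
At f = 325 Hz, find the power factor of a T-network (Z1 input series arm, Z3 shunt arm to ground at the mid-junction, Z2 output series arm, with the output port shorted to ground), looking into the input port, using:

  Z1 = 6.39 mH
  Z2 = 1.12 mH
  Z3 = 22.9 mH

Step 1 — Angular frequency: ω = 2π·f = 2π·325 = 2042 rad/s.
Step 2 — Component impedances:
  Z1: Z = jωL = j·2042·0.00639 = 0 + j13.05 Ω
  Z2: Z = jωL = j·2042·0.00112 = 0 + j2.287 Ω
  Z3: Z = jωL = j·2042·0.0229 = 0 + j46.76 Ω
Step 3 — With the output port shorted to ground, the output series arm Z2 runs from the junction to ground; the shunt arm Z3 also runs from the junction to ground. They appear in parallel: Z3 || Z2 = 0 + j2.18 Ω.
Step 4 — Series with input arm Z1: Z_in = Z1 + (Z3 || Z2) = 0 + j15.23 Ω = 15.23∠90.0° Ω.
Step 5 — Power factor: PF = cos(φ) = Re(Z)/|Z| = 0/15.23 = 0.
Step 6 — Type: Im(Z) = 15.23 ⇒ lagging (phase φ = 90.0°).

PF = 0 (lagging, φ = 90.0°)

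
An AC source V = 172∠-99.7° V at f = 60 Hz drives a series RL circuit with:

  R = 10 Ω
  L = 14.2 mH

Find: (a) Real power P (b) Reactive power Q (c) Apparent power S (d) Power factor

Step 1 — Angular frequency: ω = 2π·f = 2π·60 = 377 rad/s.
Step 2 — Component impedances:
  R: Z = R = 10 Ω
  L: Z = jωL = j·377·0.0142 = 0 + j5.353 Ω
Step 3 — Series combination: Z_total = R + L = 10 + j5.353 Ω = 11.34∠28.2° Ω.
Step 4 — Source phasor: V = 172∠-99.7° V = -28.98 - j169.5 V.
Step 5 — Current: I = V / Z = -9.307 - j11.97 A = 15.16∠-127.9° A.
Step 6 — Complex power: S = V·I* = 2299 + j1231 VA.
Step 7 — Real power: P = Re(S) = 2299 W.
Step 8 — Reactive power: Q = Im(S) = 1231 VAR.
Step 9 — Apparent power: |S| = 2608 VA.
Step 10 — Power factor: PF = P/|S| = 0.8816 (lagging).

(a) P = 2299 W  (b) Q = 1231 VAR  (c) S = 2608 VA  (d) PF = 0.8816 (lagging)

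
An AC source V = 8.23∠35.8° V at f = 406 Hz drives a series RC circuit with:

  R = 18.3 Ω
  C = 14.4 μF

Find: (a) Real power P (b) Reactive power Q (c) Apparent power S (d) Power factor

Step 1 — Angular frequency: ω = 2π·f = 2π·406 = 2551 rad/s.
Step 2 — Component impedances:
  R: Z = R = 18.3 Ω
  C: Z = 1/(jωC) = -j/(ω·C) = 0 - j27.22 Ω
Step 3 — Series combination: Z_total = R + C = 18.3 - j27.22 Ω = 32.8∠-56.1° Ω.
Step 4 — Source phasor: V = 8.23∠35.8° V = 6.675 + j4.814 V.
Step 5 — Current: I = V / Z = -0.008274 + j0.2508 A = 0.2509∠91.9° A.
Step 6 — Complex power: S = V·I* = 1.152 - j1.714 VA.
Step 7 — Real power: P = Re(S) = 1.152 W.
Step 8 — Reactive power: Q = Im(S) = -1.714 VAR.
Step 9 — Apparent power: |S| = 2.065 VA.
Step 10 — Power factor: PF = P/|S| = 0.5579 (leading).

(a) P = 1.152 W  (b) Q = -1.714 VAR  (c) S = 2.065 VA  (d) PF = 0.5579 (leading)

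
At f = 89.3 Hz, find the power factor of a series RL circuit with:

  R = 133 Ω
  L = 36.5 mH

Step 1 — Angular frequency: ω = 2π·f = 2π·89.3 = 561.1 rad/s.
Step 2 — Component impedances:
  R: Z = R = 133 Ω
  L: Z = jωL = j·561.1·0.0365 = 0 + j20.48 Ω
Step 3 — Series combination: Z_total = R + L = 133 + j20.48 Ω = 134.6∠8.8° Ω.
Step 4 — Power factor: PF = cos(φ) = Re(Z)/|Z| = 133/134.5675 = 0.9884.
Step 5 — Type: Im(Z) = 20.48 ⇒ lagging (phase φ = 8.8°).

PF = 0.9884 (lagging, φ = 8.8°)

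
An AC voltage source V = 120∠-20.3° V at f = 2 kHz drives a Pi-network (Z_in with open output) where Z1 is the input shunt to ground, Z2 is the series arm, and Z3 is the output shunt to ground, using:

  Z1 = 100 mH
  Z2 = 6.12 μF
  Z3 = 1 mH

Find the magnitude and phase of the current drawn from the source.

Step 1 — Angular frequency: ω = 2π·f = 2π·2000 = 1.257e+04 rad/s.
Step 2 — Component impedances:
  Z1: Z = jωL = j·1.257e+04·0.1 = 0 + j1257 Ω
  Z2: Z = 1/(jωC) = -j/(ω·C) = 0 - j13 Ω
  Z3: Z = jωL = j·1.257e+04·0.001 = 0 + j12.57 Ω
Step 3 — With open output, the series arm Z2 and the output shunt Z3 appear in series to ground: Z2 + Z3 = 0 - j0.4365 Ω.
Step 4 — Parallel with input shunt Z1: Z_in = Z1 || (Z2 + Z3) = 0 - j0.4366 Ω = 0.4366∠-90.0° Ω.
Step 5 — Source phasor: V = 120∠-20.3° V = 112.5 - j41.63 V.
Step 6 — Ohm's law: I = V / Z_total = (112.5 - j41.63) / (0 - j0.4366) = 95.35 + j257.8 A.
Step 7 — Convert to polar: |I| = 274.8 A, ∠I = 69.7°.

I = 274.8∠69.7° A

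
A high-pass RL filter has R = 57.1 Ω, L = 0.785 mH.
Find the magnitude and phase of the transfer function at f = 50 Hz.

Step 1 — Angular frequency: ω = 2π·50 = 314.2 rad/s.
Step 2 — Transfer function: H(jω) = jωL/(R + jωL).
Step 3 — Numerator jωL = j·0.2466; denominator R + jωL = 57.1 + j0.2466.
Step 4 — H = 1.865e-05 + j0.004319.
Step 5 — Magnitude: |H| = 0.004319 (-47.3 dB); phase: φ = 89.8°.

|H| = 0.004319 (-47.3 dB), φ = 89.8°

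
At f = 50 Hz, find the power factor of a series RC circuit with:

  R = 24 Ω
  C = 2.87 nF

Step 1 — Angular frequency: ω = 2π·f = 2π·50 = 314.2 rad/s.
Step 2 — Component impedances:
  R: Z = R = 24 Ω
  C: Z = 1/(jωC) = -j/(ω·C) = 0 - j1.109e+06 Ω
Step 3 — Series combination: Z_total = R + C = 24 - j1.109e+06 Ω = 1.109e+06∠-90.0° Ω.
Step 4 — Power factor: PF = cos(φ) = Re(Z)/|Z| = 24/1.109e+06 = 2.164e-05.
Step 5 — Type: Im(Z) = -1.109e+06 ⇒ leading (phase φ = -90.0°).

PF = 2.164e-05 (leading, φ = -90.0°)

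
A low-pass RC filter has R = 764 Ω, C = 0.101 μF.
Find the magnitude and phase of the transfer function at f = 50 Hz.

Step 1 — Angular frequency: ω = 2π·50 = 314.2 rad/s.
Step 2 — Transfer function: H(jω) = 1/(1 + jωRC).
Step 3 — Denominator: 1 + jωRC = 1 + j·314.2·764·1.01e-07 = 1 + j0.02424.
Step 4 — H = 0.9994 - j0.02423.
Step 5 — Magnitude: |H| = 0.9997 (-0.0 dB); phase: φ = -1.4°.

|H| = 0.9997 (-0.0 dB), φ = -1.4°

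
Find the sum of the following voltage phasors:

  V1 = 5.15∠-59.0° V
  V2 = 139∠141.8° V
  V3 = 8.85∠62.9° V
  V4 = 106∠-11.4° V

Step 1 — Convert each phasor to rectangular form:
  V1 = 5.15·(cos(-59.0°) + j·sin(-59.0°)) = 2.652 - j4.414 V
  V2 = 139·(cos(141.8°) + j·sin(141.8°)) = -109.2 + j85.96 V
  V3 = 8.85·(cos(62.9°) + j·sin(62.9°)) = 4.032 + j7.878 V
  V4 = 106·(cos(-11.4°) + j·sin(-11.4°)) = 103.9 - j20.95 V
Step 2 — Sum components: V_total = 1.359 + j68.47 V.
Step 3 — Convert to polar: |V_total| = 68.48 V, ∠V_total = 88.9°.

V_total = 68.48∠88.9° V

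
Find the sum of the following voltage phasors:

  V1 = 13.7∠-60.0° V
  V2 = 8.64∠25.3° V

Step 1 — Convert each phasor to rectangular form:
  V1 = 13.7·(cos(-60.0°) + j·sin(-60.0°)) = 6.85 - j11.86 V
  V2 = 8.64·(cos(25.3°) + j·sin(25.3°)) = 7.811 + j3.692 V
Step 2 — Sum components: V_total = 14.66 - j8.172 V.
Step 3 — Convert to polar: |V_total| = 16.79 V, ∠V_total = -29.1°.

V_total = 16.79∠-29.1° V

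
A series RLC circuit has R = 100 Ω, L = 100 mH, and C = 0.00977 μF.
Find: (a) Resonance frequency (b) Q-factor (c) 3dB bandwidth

Step 1 — Resonance condition Im(Z)=0 gives ω₀ = 1/√(LC).
Step 2 — ω₀ = 1/√(0.1·9.77e-09) = 3.199e+04 rad/s.
Step 3 — f₀ = ω₀/(2π) = 5092 Hz.
Step 4 — Series Q: Q = ω₀L/R = 3.199e+04·0.1/100 = 31.99.
Step 5 — 3dB bandwidth: Δω = ω₀/Q = 1000 rad/s; BW = Δω/(2π) = 159.2 Hz.

(a) f₀ = 5092 Hz  (b) Q = 31.99  (c) BW = 159.2 Hz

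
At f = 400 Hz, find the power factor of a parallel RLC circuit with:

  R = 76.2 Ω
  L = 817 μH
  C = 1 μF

Step 1 — Angular frequency: ω = 2π·f = 2π·400 = 2513 rad/s.
Step 2 — Component impedances:
  R: Z = R = 76.2 Ω
  L: Z = jωL = j·2513·0.000817 = 0 + j2.053 Ω
  C: Z = 1/(jωC) = -j/(ω·C) = 0 - j397.9 Ω
Step 3 — Parallel combination: 1/Z_total = 1/R + 1/L + 1/C; Z_total = 0.05587 + j2.062 Ω = 2.063∠88.4° Ω.
Step 4 — Power factor: PF = cos(φ) = Re(Z)/|Z| = 0.05587/2.063 = 0.02708.
Step 5 — Type: Im(Z) = 2.062 ⇒ lagging (phase φ = 88.4°).

PF = 0.02708 (lagging, φ = 88.4°)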